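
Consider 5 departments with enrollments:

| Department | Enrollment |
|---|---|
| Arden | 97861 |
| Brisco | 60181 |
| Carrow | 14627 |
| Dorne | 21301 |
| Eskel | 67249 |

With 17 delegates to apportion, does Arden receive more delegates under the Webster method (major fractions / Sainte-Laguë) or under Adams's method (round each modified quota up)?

Webster

Webster: Arden 7, Brisco 4, Carrow 1, Dorne 1, Eskel 4.
Adams: Arden 6, Brisco 4, Carrow 1, Dorne 2, Eskel 4.
Arden gets 7 under Webster and 6 under Adams.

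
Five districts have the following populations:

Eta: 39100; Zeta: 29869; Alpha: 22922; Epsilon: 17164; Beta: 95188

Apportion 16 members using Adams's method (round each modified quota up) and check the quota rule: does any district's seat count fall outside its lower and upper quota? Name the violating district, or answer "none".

none

Standard quotas: Eta 3.063, Zeta 2.340, Alpha 1.796, Epsilon 1.345, Beta 7.457.
Adams allocation: Eta 3, Zeta 2, Alpha 2, Epsilon 2, Beta 7.
Every allocation lies between the lower and upper quota.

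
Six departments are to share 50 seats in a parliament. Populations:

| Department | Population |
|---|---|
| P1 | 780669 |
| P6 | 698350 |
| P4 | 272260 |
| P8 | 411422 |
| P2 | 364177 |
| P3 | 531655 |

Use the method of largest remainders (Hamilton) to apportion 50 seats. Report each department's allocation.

The standard divisor is 3058533/50 ≈ 61170.66.
Standard quotas: P1 12.7621, P6 11.4164, P4 4.4508, P8 6.7258, P2 5.9535, P3 8.6913.
Lower quotas: P1 12, P6 11, P4 4, P8 6, P2 5, P3 8 (sum 46, leaving 4 seats).
Remainders in descending order: P2 0.9535, P1 0.7621, P8 0.7258, P3 0.6913, P4 0.4508, P6 0.4164.
Largest remainders: P2, P1, P8, P3 receive the extra seats.

P1: 13, P6: 11, P4: 4, P8: 7, P2: 6, P3: 9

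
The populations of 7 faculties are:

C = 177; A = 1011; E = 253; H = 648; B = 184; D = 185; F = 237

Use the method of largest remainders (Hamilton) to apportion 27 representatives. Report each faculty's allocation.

Total 2695; standard divisor 2695/27 ≈ 99.815.
Standard quotas: C 1.773, A 10.129, E 2.535, H 6.492, B 1.843, D 1.853, F 2.374.
Lower quotas: C 1, A 10, E 2, H 6, B 1, D 1, F 2 (sum 23, leaving 4 seats).
Remainders in descending order: D 0.853, B 0.843, C 0.773, E 0.535, H 0.492, F 0.374, A 0.129.
The surplus seats go to D, B, C, E.

C 2; A 10; E 3; H 6; B 2; D 2; F 2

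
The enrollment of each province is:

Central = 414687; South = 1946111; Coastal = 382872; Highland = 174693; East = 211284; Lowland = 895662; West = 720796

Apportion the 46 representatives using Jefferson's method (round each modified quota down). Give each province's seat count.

Standard divisor 4746105/46 ≈ 103176.196; standard quotas: Central 4.019, South 18.862, Coastal 3.711, Highland 1.693, East 2.048, Lowland 8.681, West 6.986.
Rounding down gives 4, 18, 3, 1, 2, 8, 6 = 42 seats, so the divisor must be adjusted.
With modified divisor 96500: modified quotas Central 4.297, South 20.167, Coastal 3.968, Highland 1.810, East 2.189, Lowland 9.281, West 7.469.
Rounding down: Central 4, South 20, Coastal 3, Highland 1, East 2, Lowland 9, West 7 (total 46).

Central: 4, South: 20, Coastal: 3, Highland: 1, East: 2, Lowland: 9, West: 7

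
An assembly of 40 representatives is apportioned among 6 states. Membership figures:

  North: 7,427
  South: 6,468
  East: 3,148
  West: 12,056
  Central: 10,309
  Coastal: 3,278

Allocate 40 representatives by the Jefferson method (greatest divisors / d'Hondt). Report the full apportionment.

Standard divisor 42686/40 ≈ 1067.15; standard quotas: North 6.960, South 6.061, East 2.950, West 11.297, Central 9.660, Coastal 3.072.
Rounding down gives 6, 6, 2, 11, 9, 3 = 37 seats, so the divisor must be adjusted.
With modified divisor 1020: modified quotas North 7.281, South 6.341, East 3.086, West 11.820, Central 10.107, Coastal 3.214.
Rounding down: North 7, South 6, East 3, West 11, Central 10, Coastal 3 (total 40).

North=7, South=6, East=3, West=11, Central=10, Coastal=3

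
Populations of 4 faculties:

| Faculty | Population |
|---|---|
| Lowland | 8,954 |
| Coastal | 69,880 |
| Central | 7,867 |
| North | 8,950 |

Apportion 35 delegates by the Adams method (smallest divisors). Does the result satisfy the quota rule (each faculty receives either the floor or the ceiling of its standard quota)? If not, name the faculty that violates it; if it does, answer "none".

Standard quotas: Lowland 3.276, Coastal 25.570, Central 2.879, North 3.275.
Adams allocation: Lowland 4, Coastal 24, Central 3, North 4.
Coastal has quota 25.570 (lower 25, upper 26) but receives 24 — outside the quota interval.

Coastal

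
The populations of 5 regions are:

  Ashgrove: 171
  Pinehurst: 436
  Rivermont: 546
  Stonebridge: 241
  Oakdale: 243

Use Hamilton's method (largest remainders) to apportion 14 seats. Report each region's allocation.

Ashgrove=1, Pinehurst=4, Rivermont=5, Stonebridge=2, Oakdale=2

Total 1637; standard divisor 1637/14 ≈ 116.929.
Standard quotas: Ashgrove 1.462, Pinehurst 3.729, Rivermont 4.670, Stonebridge 2.061, Oakdale 2.078.
Lower quotas: Ashgrove 1, Pinehurst 3, Rivermont 4, Stonebridge 2, Oakdale 2 (sum 12, leaving 2 seats).
Remainders in descending order: Pinehurst 0.729, Rivermont 0.670, Ashgrove 0.462, Oakdale 0.078, Stonebridge 0.061.
The surplus seats go to Pinehurst, Rivermont.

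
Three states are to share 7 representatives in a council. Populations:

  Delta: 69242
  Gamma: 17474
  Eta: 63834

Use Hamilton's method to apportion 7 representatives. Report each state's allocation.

The standard divisor is 150550/7 ≈ 21507.143.
Standard quotas: Delta 3.2195, Gamma 0.8125, Eta 2.9680.
Lower quotas: Delta 3, Gamma 0, Eta 2 (sum 5, leaving 2 seats).
Remainders in descending order: Eta 0.9680, Gamma 0.8125, Delta 0.2195.
Largest remainders: Eta, Gamma receive the extra seats.

Delta 3, Gamma 1, Eta 3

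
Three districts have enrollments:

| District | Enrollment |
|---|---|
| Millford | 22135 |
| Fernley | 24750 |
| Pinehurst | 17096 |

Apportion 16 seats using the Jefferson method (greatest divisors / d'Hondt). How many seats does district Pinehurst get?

Standard divisor 63981/16 ≈ 3998.812; standard quotas: Millford 5.535, Fernley 6.189, Pinehurst 4.275.
Rounding down gives 5, 6, 4 = 15 seats, so the divisor must be adjusted.
With modified divisor 3600: modified quotas Millford 6.149, Fernley 6.875, Pinehurst 4.749.
Rounding down: Millford 6, Fernley 6, Pinehurst 4 (total 16).
Pinehurst receives 4.

4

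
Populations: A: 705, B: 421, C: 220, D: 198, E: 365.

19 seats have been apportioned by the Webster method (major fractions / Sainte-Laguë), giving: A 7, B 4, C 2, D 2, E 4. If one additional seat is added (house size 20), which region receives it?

A

Priority for the next seat is population ÷ (current seats + 0.5).
Priorities: A 94.000, B 93.556, C 88.000, D 79.200, E 81.111.
Highest priority: A.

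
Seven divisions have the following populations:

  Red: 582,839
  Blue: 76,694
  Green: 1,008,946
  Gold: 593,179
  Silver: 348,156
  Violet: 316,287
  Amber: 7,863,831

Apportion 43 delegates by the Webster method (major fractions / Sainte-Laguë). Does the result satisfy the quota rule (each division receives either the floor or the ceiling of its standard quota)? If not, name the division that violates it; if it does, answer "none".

Standard quotas: Red 2.323, Blue 0.306, Green 4.021, Gold 2.364, Silver 1.387, Violet 1.260, Amber 31.339.
Webster allocation: Red 2, Blue 0, Green 4, Gold 2, Silver 1, Violet 1, Amber 33.
Amber has quota 31.339 (lower 31, upper 32) but receives 33 — outside the quota interval.

Amber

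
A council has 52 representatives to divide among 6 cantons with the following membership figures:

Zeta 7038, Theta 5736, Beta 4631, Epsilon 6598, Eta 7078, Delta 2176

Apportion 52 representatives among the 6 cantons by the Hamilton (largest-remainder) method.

Standard divisor: 33257 ÷ 52 ≈ 639.558.
Standard quotas: Zeta 11.0045, Theta 8.9687, Beta 7.2409, Epsilon 10.3165, Eta 11.0670, Delta 3.4024.
Lower quotas: Zeta 11, Theta 8, Beta 7, Epsilon 10, Eta 11, Delta 3 (sum 50, leaving 2 seats).
Remainders in descending order: Theta 0.9687, Delta 0.4024, Epsilon 0.3165, Beta 0.2409, Eta 0.0670, Zeta 0.0045.
Largest remainders: Theta, Delta receive the extra seats.

Zeta: 11, Theta: 9, Beta: 7, Epsilon: 10, Eta: 11, Delta: 4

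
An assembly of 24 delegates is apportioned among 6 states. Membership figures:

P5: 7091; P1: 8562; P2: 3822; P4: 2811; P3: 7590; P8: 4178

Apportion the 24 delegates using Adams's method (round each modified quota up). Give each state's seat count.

Standard divisor 34054/24 ≈ 1418.917; standard quotas: P5 4.997, P1 6.034, P2 2.694, P4 1.981, P3 5.349, P8 2.944.
Rounding up gives 5, 7, 3, 2, 6, 3 = 26 seats, so the divisor must be adjusted.
With modified divisor 1600: modified quotas P5 4.432, P1 5.351, P2 2.389, P4 1.757, P3 4.744, P8 2.611.
Rounding up: P5 5, P1 6, P2 3, P4 2, P3 5, P8 3 (total 24).

P5 5; P1 6; P2 3; P4 2; P3 5; P8 3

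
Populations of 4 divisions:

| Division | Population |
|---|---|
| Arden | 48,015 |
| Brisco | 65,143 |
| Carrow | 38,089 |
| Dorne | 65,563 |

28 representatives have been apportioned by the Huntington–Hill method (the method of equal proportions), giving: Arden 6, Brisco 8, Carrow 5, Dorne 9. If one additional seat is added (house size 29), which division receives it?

Priority for the next seat is population ÷ (√(s·(s+1))).
Priorities: Arden 7408.875, Brisco 7677.176, Carrow 6954.068, Dorne 6910.947.
Highest priority: Brisco.

Brisco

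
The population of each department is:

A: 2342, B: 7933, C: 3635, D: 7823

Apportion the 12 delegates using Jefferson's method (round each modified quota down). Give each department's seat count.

A 1, B 5, C 2, D 4

Standard divisor 21733/12 ≈ 1811.083; standard quotas: A 1.293, B 4.380, C 2.007, D 4.320.
Rounding down gives 1, 4, 2, 4 = 11 seats, so the divisor must be adjusted.
With modified divisor 1580: modified quotas A 1.482, B 5.021, C 2.301, D 4.951.
Rounding down: A 1, B 5, C 2, D 4 (total 12).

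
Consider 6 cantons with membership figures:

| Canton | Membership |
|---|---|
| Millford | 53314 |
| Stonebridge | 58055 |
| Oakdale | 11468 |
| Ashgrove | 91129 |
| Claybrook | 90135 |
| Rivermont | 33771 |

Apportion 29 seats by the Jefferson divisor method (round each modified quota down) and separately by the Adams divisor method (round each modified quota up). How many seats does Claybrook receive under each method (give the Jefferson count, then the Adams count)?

8 and 7

Jefferson: Millford 4, Stonebridge 5, Oakdale 1, Ashgrove 8, Claybrook 8, Rivermont 3.
Adams: Millford 5, Stonebridge 5, Oakdale 1, Ashgrove 8, Claybrook 7, Rivermont 3.
Claybrook gets 8 under Jefferson and 7 under Adams.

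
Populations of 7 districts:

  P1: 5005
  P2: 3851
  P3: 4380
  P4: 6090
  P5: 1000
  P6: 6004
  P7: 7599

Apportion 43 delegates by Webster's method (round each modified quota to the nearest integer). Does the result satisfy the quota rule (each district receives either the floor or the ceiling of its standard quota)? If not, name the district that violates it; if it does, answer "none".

Standard quotas: P1 6.343, P2 4.881, P3 5.551, P4 7.718, P5 1.267, P6 7.609, P7 9.631.
Webster allocation: P1 6, P2 5, P3 5, P4 8, P5 1, P6 8, P7 10.
Every allocation lies between the lower and upper quota.

none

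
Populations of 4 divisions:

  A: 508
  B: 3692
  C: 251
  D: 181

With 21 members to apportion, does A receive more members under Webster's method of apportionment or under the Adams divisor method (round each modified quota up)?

Adams

Webster: A 2, B 17, C 1, D 1.
Adams: A 3, B 15, C 2, D 1.
A gets 2 under Webster and 3 under Adams.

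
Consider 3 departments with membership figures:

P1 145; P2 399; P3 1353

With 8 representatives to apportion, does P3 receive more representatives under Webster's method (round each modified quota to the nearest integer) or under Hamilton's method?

Webster: P1 1, P2 2, P3 5.
Hamilton: P1 0, P2 2, P3 6.
P3 gets 5 under Webster and 6 under Hamilton.

Hamilton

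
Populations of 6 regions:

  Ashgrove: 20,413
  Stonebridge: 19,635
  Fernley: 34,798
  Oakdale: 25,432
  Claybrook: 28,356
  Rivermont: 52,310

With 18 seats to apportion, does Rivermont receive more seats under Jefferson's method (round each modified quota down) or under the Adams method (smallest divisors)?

Jefferson

Jefferson: Ashgrove 2, Stonebridge 2, Fernley 3, Oakdale 2, Claybrook 3, Rivermont 6.
Adams: Ashgrove 2, Stonebridge 2, Fernley 3, Oakdale 3, Claybrook 3, Rivermont 5.
Rivermont gets 6 under Jefferson and 5 under Adams.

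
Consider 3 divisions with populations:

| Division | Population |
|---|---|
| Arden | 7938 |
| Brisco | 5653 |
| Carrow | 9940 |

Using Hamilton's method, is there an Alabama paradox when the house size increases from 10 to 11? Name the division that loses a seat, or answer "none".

At 10 seats: Arden 3, Brisco 3, Carrow 4.
At 11 seats: Arden 4, Brisco 2, Carrow 5.
Brisco drops from 3 to 2.

Brisco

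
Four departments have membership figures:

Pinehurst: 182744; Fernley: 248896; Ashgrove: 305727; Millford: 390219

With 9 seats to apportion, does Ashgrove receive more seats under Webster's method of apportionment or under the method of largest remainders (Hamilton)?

Webster

Webster: Pinehurst 1, Fernley 2, Ashgrove 3, Millford 3.
Hamilton: Pinehurst 2, Fernley 2, Ashgrove 2, Millford 3.
Ashgrove gets 3 under Webster and 2 under Hamilton.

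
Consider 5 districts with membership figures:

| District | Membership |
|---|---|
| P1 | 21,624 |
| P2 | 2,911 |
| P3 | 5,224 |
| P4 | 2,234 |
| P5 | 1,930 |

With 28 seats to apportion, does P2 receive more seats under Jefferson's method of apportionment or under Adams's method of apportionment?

Jefferson: P1 19, P2 2, P3 4, P4 2, P5 1.
Adams: P1 17, P2 3, P3 4, P4 2, P5 2.
P2 gets 2 under Jefferson and 3 under Adams.

Adams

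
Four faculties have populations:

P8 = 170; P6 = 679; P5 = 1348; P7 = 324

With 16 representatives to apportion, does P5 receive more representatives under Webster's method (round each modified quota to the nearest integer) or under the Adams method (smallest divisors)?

Webster: P8 1, P6 4, P5 9, P7 2.
Adams: P8 2, P6 4, P5 8, P7 2.
P5 gets 9 under Webster and 8 under Adams.

Webster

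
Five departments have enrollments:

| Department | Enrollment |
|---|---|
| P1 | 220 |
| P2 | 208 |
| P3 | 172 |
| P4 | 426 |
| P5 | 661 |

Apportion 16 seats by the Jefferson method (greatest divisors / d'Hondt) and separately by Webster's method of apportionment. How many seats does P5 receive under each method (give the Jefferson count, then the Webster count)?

7 and 6

Jefferson: P1 2, P2 2, P3 1, P4 4, P5 7.
Webster: P1 2, P2 2, P3 2, P4 4, P5 6.
P5 gets 7 under Jefferson and 6 under Webster.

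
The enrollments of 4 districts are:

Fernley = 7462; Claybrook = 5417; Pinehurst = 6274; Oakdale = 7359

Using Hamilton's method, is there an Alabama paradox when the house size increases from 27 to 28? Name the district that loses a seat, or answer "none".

At 27 seats: Fernley 8, Claybrook 6, Pinehurst 6, Oakdale 7.
At 28 seats: Fernley 8, Claybrook 6, Pinehurst 6, Oakdale 8.
No district's allocation decreased.

none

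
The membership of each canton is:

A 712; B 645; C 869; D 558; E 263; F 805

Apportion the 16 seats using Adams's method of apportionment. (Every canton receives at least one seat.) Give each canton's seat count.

Standard divisor 3852/16 ≈ 240.75; standard quotas: A 2.957, B 2.679, C 3.610, D 2.318, E 1.092, F 3.344.
Rounding up gives 3, 3, 4, 3, 2, 4 = 19 seats, so the divisor must be adjusted.
With modified divisor 284: modified quotas A 2.507, B 2.271, C 3.060, D 1.965, E 0.926, F 2.835.
Rounding up: A 3, B 3, C 4, D 2, E 1, F 3 (total 16).

A 3, B 3, C 4, D 2, E 1, F 3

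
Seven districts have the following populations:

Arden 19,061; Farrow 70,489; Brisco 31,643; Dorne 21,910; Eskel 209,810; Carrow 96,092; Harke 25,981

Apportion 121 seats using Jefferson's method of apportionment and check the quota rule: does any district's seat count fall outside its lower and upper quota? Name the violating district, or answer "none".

Standard quotas: Arden 4.856, Farrow 17.957, Brisco 8.061, Dorne 5.581, Eskel 53.448, Carrow 24.479, Harke 6.619.
Jefferson allocation: Arden 4, Farrow 18, Brisco 8, Dorne 5, Eskel 55, Carrow 25, Harke 6.
Eskel has quota 53.448 (lower 53, upper 54) but receives 55 — outside the quota interval.

Eskel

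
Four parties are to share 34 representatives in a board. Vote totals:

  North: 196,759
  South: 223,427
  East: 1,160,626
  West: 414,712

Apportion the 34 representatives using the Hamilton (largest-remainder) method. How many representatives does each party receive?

North: 3; South: 4; East: 20; West: 7

The standard divisor is 1995524/34 ≈ 58691.882.
Standard quotas: North 3.3524, South 3.8068, East 19.7749, West 7.0659.
Lower quotas: North 3, South 3, East 19, West 7 (sum 32, leaving 2 seats).
Remainders in descending order: South 0.8068, East 0.7749, North 0.3524, West 0.0659.
The surplus seats go to South, East.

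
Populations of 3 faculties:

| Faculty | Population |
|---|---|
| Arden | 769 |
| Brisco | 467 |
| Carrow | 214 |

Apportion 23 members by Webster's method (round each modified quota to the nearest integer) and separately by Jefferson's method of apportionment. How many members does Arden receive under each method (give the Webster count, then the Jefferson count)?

12 and 13

Webster: Arden 12, Brisco 8, Carrow 3.
Jefferson: Arden 13, Brisco 7, Carrow 3.
Arden gets 12 under Webster and 13 under Jefferson.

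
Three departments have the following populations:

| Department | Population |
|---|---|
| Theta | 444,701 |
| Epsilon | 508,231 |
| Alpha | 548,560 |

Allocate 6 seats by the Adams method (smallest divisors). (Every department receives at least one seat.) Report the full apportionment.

Standard divisor 1501492/6 ≈ 250248.667; standard quotas: Theta 1.777, Epsilon 2.031, Alpha 2.192.
Rounding up gives 2, 3, 3 = 8 seats, so the divisor must be adjusted.
With modified divisor 359500: modified quotas Theta 1.237, Epsilon 1.414, Alpha 1.526.
Rounding up: Theta 2, Epsilon 2, Alpha 2 (total 6).

Theta=2, Epsilon=2, Alpha=2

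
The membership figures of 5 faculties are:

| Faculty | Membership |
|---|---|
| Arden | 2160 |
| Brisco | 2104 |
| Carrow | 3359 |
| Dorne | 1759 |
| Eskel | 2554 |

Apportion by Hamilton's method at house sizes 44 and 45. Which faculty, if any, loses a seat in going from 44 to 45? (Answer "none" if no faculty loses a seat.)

none

At 44 seats: Arden 8, Brisco 8, Carrow 12, Dorne 7, Eskel 9.
At 45 seats: Arden 8, Brisco 8, Carrow 13, Dorne 7, Eskel 9.
No faculty's allocation decreased.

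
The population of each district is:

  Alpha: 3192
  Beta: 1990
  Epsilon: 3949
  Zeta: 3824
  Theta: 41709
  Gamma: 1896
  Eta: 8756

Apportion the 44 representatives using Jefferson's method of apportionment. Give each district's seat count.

Alpha 2, Beta 1, Epsilon 2, Zeta 2, Theta 30, Gamma 1, Eta 6

Standard divisor 65316/44 ≈ 1484.455; standard quotas: Alpha 2.150, Beta 1.341, Epsilon 2.660, Zeta 2.576, Theta 28.097, Gamma 1.277, Eta 5.898.
Rounding down gives 2, 1, 2, 2, 28, 1, 5 = 41 seats, so the divisor must be adjusted.
With modified divisor 1370: modified quotas Alpha 2.330, Beta 1.453, Epsilon 2.882, Zeta 2.791, Theta 30.445, Gamma 1.384, Eta 6.391.
Rounding down: Alpha 2, Beta 1, Epsilon 2, Zeta 2, Theta 30, Gamma 1, Eta 6 (total 44).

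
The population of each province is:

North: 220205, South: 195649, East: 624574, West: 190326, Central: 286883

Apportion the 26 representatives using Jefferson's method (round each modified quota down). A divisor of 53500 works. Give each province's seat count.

With modified divisor 53500: modified quotas North 4.116, South 3.657, East 11.674, West 3.557, Central 5.362.
Rounding down: North 4, South 3, East 11, West 3, Central 5 (total 26).

North 4; South 3; East 11; West 3; Central 5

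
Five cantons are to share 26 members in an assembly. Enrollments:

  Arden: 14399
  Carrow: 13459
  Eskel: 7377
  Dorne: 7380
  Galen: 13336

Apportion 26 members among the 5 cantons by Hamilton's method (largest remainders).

Arden=7, Carrow=6, Eskel=3, Dorne=4, Galen=6

The standard divisor is 55951/26 ≈ 2151.962.
Standard quotas: Arden 6.6911, Carrow 6.2543, Eskel 3.4280, Dorne 3.4294, Galen 6.1971.
Lower quotas: Arden 6, Carrow 6, Eskel 3, Dorne 3, Galen 6 (sum 24, leaving 2 seats).
Remainders in descending order: Arden 0.6911, Dorne 0.4294, Eskel 0.4280, Carrow 0.2543, Galen 0.1971.
Largest remainders: Arden, Dorne receive the extra seats.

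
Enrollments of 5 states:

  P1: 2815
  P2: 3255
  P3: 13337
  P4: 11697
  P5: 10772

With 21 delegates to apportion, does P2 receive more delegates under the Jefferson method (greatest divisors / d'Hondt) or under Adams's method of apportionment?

Jefferson: P1 1, P2 1, P3 7, P4 6, P5 6.
Adams: P1 2, P2 2, P3 6, P4 6, P5 5.
P2 gets 1 under Jefferson and 2 under Adams.

Adams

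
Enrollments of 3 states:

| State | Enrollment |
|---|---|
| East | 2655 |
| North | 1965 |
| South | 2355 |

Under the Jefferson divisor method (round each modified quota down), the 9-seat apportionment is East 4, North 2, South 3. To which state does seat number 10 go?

Priority for the next seat is population ÷ (current seats + 1).
Priorities: East 531.000, North 655.000, South 588.750.
Highest priority: North.

North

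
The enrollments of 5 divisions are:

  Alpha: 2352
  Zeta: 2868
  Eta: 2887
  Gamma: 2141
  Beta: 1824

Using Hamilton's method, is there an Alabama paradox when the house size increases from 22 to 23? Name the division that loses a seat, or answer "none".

Beta

At 22 seats: Alpha 4, Zeta 5, Eta 5, Gamma 4, Beta 4.
At 23 seats: Alpha 5, Zeta 5, Eta 6, Gamma 4, Beta 3.
Beta drops from 4 to 3.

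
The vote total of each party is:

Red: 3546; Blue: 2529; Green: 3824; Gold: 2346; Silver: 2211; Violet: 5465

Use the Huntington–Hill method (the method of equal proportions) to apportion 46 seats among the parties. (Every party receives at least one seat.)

With divisor 433: modified quotas Red 8.189, Blue 5.841, Green 8.831, Gold 5.418, Silver 5.106, Violet 12.621.
Geometric-mean thresholds: Red √(8·9)=8.485, Blue √(5·6)=5.477, Green √(8·9)=8.485, Gold √(5·6)=5.477, Silver √(5·6)=5.477, Violet √(12·13)=12.490.
Each quota rounded against its threshold gives Red 8, Blue 6, Green 9, Gold 5, Silver 5, Violet 13 (total 46).

Red 8, Blue 6, Green 9, Gold 5, Silver 5, Violet 13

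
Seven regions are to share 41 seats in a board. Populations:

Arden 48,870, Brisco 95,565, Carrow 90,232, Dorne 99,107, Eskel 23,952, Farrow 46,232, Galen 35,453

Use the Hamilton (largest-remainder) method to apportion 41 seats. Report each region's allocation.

Arden 5, Brisco 9, Carrow 9, Dorne 9, Eskel 2, Farrow 4, Galen 3

The standard divisor is 439411/41 ≈ 10717.341.
Standard quotas: Arden 4.5599, Brisco 8.9169, Carrow 8.4193, Dorne 9.2473, Eskel 2.2349, Farrow 4.3138, Galen 3.3080.
Lower quotas: Arden 4, Brisco 8, Carrow 8, Dorne 9, Eskel 2, Farrow 4, Galen 3 (sum 38, leaving 3 seats).
Remainders in descending order: Brisco 0.9169, Arden 0.5599, Carrow 0.4193, Farrow 0.3138, Galen 0.3080, Dorne 0.2473, Eskel 0.2349.
Largest remainders: Brisco, Arden, Carrow receive the extra seats.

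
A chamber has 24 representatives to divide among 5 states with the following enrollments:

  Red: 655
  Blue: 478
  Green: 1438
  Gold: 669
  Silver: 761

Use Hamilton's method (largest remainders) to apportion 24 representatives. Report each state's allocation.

Red=4, Blue=3, Green=9, Gold=4, Silver=4

Total 4001; standard divisor 4001/24 ≈ 166.708.
Standard quotas: Red 3.929, Blue 2.867, Green 8.626, Gold 4.013, Silver 4.565.
Lower quotas: Red 3, Blue 2, Green 8, Gold 4, Silver 4 (sum 21, leaving 3 seats).
Remainders in descending order: Red 0.929, Blue 0.867, Green 0.626, Silver 0.565, Gold 0.013.
The surplus seats go to Red, Blue, Green.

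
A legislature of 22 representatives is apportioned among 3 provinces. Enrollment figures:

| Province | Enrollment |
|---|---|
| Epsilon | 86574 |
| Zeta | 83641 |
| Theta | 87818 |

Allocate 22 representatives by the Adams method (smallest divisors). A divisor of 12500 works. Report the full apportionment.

With modified divisor 12500: modified quotas Epsilon 6.926, Zeta 6.691, Theta 7.025.
Rounding up: Epsilon 7, Zeta 7, Theta 8 (total 22).

Epsilon=7; Zeta=7; Theta=8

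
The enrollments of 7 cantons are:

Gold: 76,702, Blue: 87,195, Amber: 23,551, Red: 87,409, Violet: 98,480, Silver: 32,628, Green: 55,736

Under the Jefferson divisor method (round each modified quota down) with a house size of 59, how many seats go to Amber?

Standard divisor 461701/59 ≈ 7825.441; standard quotas: Gold 9.802, Blue 11.143, Amber 3.010, Red 11.170, Violet 12.585, Silver 4.169, Green 7.122.
Rounding down gives 9, 11, 3, 11, 12, 4, 7 = 57 seats, so the divisor must be adjusted.
With modified divisor 7400: modified quotas Gold 10.365, Blue 11.783, Amber 3.183, Red 11.812, Violet 13.308, Silver 4.409, Green 7.532.
Rounding down: Gold 10, Blue 11, Amber 3, Red 11, Violet 13, Silver 4, Green 7 (total 59).
Amber receives 3.

3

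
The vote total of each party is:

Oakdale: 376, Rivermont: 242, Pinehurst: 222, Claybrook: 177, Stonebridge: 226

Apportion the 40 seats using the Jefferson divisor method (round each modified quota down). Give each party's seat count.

Oakdale: 12; Rivermont: 8; Pinehurst: 7; Claybrook: 6; Stonebridge: 7

Standard divisor 1243/40 ≈ 31.075; standard quotas: Oakdale 12.100, Rivermont 7.788, Pinehurst 7.144, Claybrook 5.696, Stonebridge 7.273.
Rounding down gives 12, 7, 7, 5, 7 = 38 seats, so the divisor must be adjusted.
With modified divisor 29: modified quotas Oakdale 12.966, Rivermont 8.345, Pinehurst 7.655, Claybrook 6.103, Stonebridge 7.793.
Rounding down: Oakdale 12, Rivermont 8, Pinehurst 7, Claybrook 6, Stonebridge 7 (total 40).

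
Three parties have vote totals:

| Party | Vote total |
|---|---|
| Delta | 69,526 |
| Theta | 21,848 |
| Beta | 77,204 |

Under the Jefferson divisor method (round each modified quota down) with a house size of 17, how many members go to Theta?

2

Standard divisor 168578/17 ≈ 9916.353; standard quotas: Delta 7.011, Theta 2.203, Beta 7.786.
Rounding down gives 7, 2, 7 = 16 seats, so the divisor must be adjusted.
With modified divisor 9200: modified quotas Delta 7.557, Theta 2.375, Beta 8.392.
Rounding down: Delta 7, Theta 2, Beta 8 (total 17).
Theta receives 2.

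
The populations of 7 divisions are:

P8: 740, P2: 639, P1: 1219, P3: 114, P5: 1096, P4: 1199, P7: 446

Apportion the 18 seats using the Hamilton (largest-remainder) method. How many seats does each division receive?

P8=2; P2=2; P1=4; P3=0; P5=4; P4=4; P7=2

Total 5453; standard divisor 5453/18 ≈ 302.944.
Standard quotas: P8 2.443, P2 2.109, P1 4.024, P3 0.376, P5 3.618, P4 3.958, P7 1.472.
Lower quotas: P8 2, P2 2, P1 4, P3 0, P5 3, P4 3, P7 1 (sum 15, leaving 3 seats).
Remainders in descending order: P4 0.958, P5 0.618, P7 0.472, P8 0.443, P3 0.376, P2 0.109, P1 0.024.
Largest remainders: P4, P5, P7 receive the extra seats.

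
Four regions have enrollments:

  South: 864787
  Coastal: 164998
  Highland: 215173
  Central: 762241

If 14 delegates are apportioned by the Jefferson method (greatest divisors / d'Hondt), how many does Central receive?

Standard divisor 2007199/14 ≈ 143371.357; standard quotas: South 6.032, Coastal 1.151, Highland 1.501, Central 5.317.
Rounding down gives 6, 1, 1, 5 = 13 seats, so the divisor must be adjusted.
With modified divisor 125300: modified quotas South 6.902, Coastal 1.317, Highland 1.717, Central 6.083.
Rounding down: South 6, Coastal 1, Highland 1, Central 6 (total 14).
Central receives 6.

6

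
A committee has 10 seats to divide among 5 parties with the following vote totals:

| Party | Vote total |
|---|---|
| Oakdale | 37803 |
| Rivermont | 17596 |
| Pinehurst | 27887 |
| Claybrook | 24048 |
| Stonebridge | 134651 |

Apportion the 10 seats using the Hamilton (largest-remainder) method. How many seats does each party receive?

Oakdale=1, Rivermont=1, Pinehurst=1, Claybrook=1, Stonebridge=6

Standard divisor: 241985 ÷ 10 ≈ 24198.5.
Standard quotas: Oakdale 1.5622, Rivermont 0.7272, Pinehurst 1.1524, Claybrook 0.9938, Stonebridge 5.5644.
Lower quotas: Oakdale 1, Rivermont 0, Pinehurst 1, Claybrook 0, Stonebridge 5 (sum 7, leaving 3 seats).
Remainders in descending order: Claybrook 0.9938, Rivermont 0.7272, Stonebridge 0.5644, Oakdale 0.5622, Pinehurst 0.1524.
Largest remainders: Claybrook, Rivermont, Stonebridge receive the extra seats.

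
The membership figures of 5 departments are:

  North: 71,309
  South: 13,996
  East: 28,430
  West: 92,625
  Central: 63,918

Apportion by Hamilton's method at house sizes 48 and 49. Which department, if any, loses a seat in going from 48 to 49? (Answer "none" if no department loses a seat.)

South

At 48 seats: North 13, South 3, East 5, West 16, Central 11.
At 49 seats: North 13, South 2, East 5, West 17, Central 12.
South drops from 3 to 2.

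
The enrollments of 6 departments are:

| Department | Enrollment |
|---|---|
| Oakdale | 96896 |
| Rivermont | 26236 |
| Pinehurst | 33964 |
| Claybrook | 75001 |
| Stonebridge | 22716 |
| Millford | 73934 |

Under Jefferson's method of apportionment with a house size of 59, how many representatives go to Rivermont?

4

Standard divisor 328747/59 ≈ 5571.983; standard quotas: Oakdale 17.390, Rivermont 4.709, Pinehurst 6.095, Claybrook 13.460, Stonebridge 4.077, Millford 13.269.
Rounding down gives 17, 4, 6, 13, 4, 13 = 57 seats, so the divisor must be adjusted.
With modified divisor 5300: modified quotas Oakdale 18.282, Rivermont 4.950, Pinehurst 6.408, Claybrook 14.151, Stonebridge 4.286, Millford 13.950.
Rounding down: Oakdale 18, Rivermont 4, Pinehurst 6, Claybrook 14, Stonebridge 4, Millford 13 (total 59).
Rivermont receives 4.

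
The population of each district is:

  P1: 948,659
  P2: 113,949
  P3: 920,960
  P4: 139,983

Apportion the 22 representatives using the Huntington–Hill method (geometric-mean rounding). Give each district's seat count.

With divisor 98030: modified quotas P1 9.677, P2 1.162, P3 9.395, P4 1.428.
Geometric-mean thresholds: P1 √(9·10)=9.487, P2 √(1·2)=1.414, P3 √(9·10)=9.487, P4 √(1·2)=1.414.
Each quota rounded against its threshold gives P1 10, P2 1, P3 9, P4 2 (total 22).

P1 10; P2 1; P3 9; P4 2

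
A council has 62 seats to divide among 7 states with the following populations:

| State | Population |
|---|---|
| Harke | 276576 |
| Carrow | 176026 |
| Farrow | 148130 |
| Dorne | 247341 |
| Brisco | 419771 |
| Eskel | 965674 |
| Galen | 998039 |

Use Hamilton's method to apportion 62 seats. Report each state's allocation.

Harke 5; Carrow 3; Farrow 3; Dorne 5; Brisco 8; Eskel 19; Galen 19

Total 3231557; standard divisor 3231557/62 ≈ 52121.887.
Standard quotas: Harke 5.3063, Carrow 3.3772, Farrow 2.8420, Dorne 4.7454, Brisco 8.0536, Eskel 18.5272, Galen 19.1482.
Lower quotas: Harke 5, Carrow 3, Farrow 2, Dorne 4, Brisco 8, Eskel 18, Galen 19 (sum 59, leaving 3 seats).
Remainders in descending order: Farrow 0.8420, Dorne 0.7454, Eskel 0.5272, Carrow 0.3772, Harke 0.3063, Galen 0.1482, Brisco 0.0536.
The surplus seats go to Farrow, Dorne, Eskel.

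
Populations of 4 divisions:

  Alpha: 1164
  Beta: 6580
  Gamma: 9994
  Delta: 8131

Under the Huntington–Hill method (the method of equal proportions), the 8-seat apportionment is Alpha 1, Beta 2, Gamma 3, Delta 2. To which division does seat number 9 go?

Priority for the next seat is population ÷ (√(s·(s+1))).
Priorities: Alpha 823.072, Beta 2686.274, Gamma 2885.019, Delta 3319.467.
Highest priority: Delta.

Delta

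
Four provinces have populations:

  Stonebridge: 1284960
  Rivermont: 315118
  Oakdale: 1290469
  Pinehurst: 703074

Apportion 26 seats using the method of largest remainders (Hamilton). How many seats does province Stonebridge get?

9

The standard divisor is 3593621/26 ≈ 138216.192.
Standard quotas: Stonebridge 9.2967, Rivermont 2.2799, Oakdale 9.3366, Pinehurst 5.0868.
Lower quotas: Stonebridge 9, Rivermont 2, Oakdale 9, Pinehurst 5 (sum 25, leaving 1 seat).
Remainders in descending order: Oakdale 0.3366, Stonebridge 0.2967, Rivermont 0.2799, Pinehurst 0.0868.
The surplus seat goes to Oakdale.
Stonebridge receives 9.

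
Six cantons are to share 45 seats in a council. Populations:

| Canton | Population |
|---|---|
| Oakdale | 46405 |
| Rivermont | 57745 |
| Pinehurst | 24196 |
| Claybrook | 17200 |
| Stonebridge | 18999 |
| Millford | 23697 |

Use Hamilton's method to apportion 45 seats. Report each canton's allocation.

Standard divisor: 188242 ÷ 45 ≈ 4183.156.
Standard quotas: Oakdale 11.0933, Rivermont 13.8042, Pinehurst 5.7842, Claybrook 4.1117, Stonebridge 4.5418, Millford 5.6649.
Lower quotas: Oakdale 11, Rivermont 13, Pinehurst 5, Claybrook 4, Stonebridge 4, Millford 5 (sum 42, leaving 3 seats).
Remainders in descending order: Rivermont 0.8042, Pinehurst 0.7842, Millford 0.6649, Stonebridge 0.5418, Claybrook 0.1117, Oakdale 0.0933.
Largest remainders: Rivermont, Pinehurst, Millford receive the extra seats.

Oakdale 11; Rivermont 14; Pinehurst 6; Claybrook 4; Stonebridge 4; Millford 6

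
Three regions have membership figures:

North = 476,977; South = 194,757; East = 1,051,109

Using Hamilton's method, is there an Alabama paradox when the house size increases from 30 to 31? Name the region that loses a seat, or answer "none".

At 30 seats: North 8, South 4, East 18.
At 31 seats: North 9, South 3, East 19.
South drops from 4 to 3.

South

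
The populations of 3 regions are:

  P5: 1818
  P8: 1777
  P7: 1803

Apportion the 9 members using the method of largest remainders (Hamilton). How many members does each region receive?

P5: 3, P8: 3, P7: 3

Total 5398; standard divisor 5398/9 ≈ 599.778.
Standard quotas: P5 3.031, P8 2.963, P7 3.006.
Lower quotas: P5 3, P8 2, P7 3 (sum 8, leaving 1 seat).
Remainders in descending order: P8 0.963, P5 0.031, P7 0.006.
Largest remainder: P8 receives the extra seat.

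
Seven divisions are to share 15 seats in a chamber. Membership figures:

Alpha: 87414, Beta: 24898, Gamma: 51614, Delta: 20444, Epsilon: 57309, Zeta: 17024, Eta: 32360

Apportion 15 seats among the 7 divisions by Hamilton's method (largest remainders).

The standard divisor is 291063/15 ≈ 19404.2.
Standard quotas: Alpha 4.5049, Beta 1.2831, Gamma 2.6599, Delta 1.0536, Epsilon 2.9534, Zeta 0.8773, Eta 1.6677.
Lower quotas: Alpha 4, Beta 1, Gamma 2, Delta 1, Epsilon 2, Zeta 0, Eta 1 (sum 11, leaving 4 seats).
Remainders in descending order: Epsilon 0.9534, Zeta 0.8773, Eta 0.6677, Gamma 0.6599, Alpha 0.5049, Beta 0.2831, Delta 0.0536.
Largest remainders: Epsilon, Zeta, Eta, Gamma receive the extra seats.

Alpha=4, Beta=1, Gamma=3, Delta=1, Epsilon=3, Zeta=1, Eta=2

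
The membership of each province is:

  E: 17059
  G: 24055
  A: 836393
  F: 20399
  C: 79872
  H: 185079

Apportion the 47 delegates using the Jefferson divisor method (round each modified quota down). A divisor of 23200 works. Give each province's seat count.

With modified divisor 23200: modified quotas E 0.735, G 1.037, A 36.051, F 0.879, C 3.443, H 7.978.
Rounding down: E 0, G 1, A 36, F 0, C 3, H 7 (total 47).

E: 0, G: 1, A: 36, F: 0, C: 3, H: 7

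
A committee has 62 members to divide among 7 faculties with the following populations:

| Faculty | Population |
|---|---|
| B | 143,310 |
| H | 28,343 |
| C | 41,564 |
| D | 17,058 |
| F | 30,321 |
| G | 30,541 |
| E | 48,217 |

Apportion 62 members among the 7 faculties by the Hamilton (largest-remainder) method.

B 26, H 5, C 8, D 3, F 5, G 6, E 9

The standard divisor is 339354/62 ≈ 5473.452.
Standard quotas: B 26.1827, H 5.1783, C 7.5937, D 3.1165, F 5.5396, G 5.5798, E 8.8092.
Lower quotas: B 26, H 5, C 7, D 3, F 5, G 5, E 8 (sum 59, leaving 3 seats).
Remainders in descending order: E 0.8092, C 0.5937, G 0.5798, F 0.5396, B 0.1827, H 0.1783, D 0.1165.
Largest remainders: E, C, G receive the extra seats.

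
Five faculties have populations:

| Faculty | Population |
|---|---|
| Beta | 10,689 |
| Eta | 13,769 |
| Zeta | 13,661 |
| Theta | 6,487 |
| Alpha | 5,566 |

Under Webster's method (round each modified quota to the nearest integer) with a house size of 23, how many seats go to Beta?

Standard divisor 50172/23 ≈ 2181.391; standard quotas: Beta 4.900, Eta 6.312, Zeta 6.263, Theta 2.974, Alpha 2.552.
Rounding to the nearest integer gives Beta 5, Eta 6, Zeta 6, Theta 3, Alpha 3 — total 23, matching the house size, so no adjustment is needed.
Beta receives 5.

5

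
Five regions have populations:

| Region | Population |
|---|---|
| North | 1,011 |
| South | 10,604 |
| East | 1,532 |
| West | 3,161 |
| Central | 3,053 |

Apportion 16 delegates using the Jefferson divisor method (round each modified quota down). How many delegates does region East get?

1

Standard divisor 19361/16 ≈ 1210.062; standard quotas: North 0.835, South 8.763, East 1.266, West 2.612, Central 2.523.
Rounding down gives 0, 8, 1, 2, 2 = 13 seats, so the divisor must be adjusted.
With modified divisor 1040: modified quotas North 0.972, South 10.196, East 1.473, West 3.039, Central 2.936.
Rounding down: North 0, South 10, East 1, West 3, Central 2 (total 16).
East receives 1.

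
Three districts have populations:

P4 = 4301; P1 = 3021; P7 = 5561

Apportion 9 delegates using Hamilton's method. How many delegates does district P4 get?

Total 12883; standard divisor 12883/9 ≈ 1431.444.
Standard quotas: P4 3.0047, P1 2.1105, P7 3.8849.
Lower quotas: P4 3, P1 2, P7 3 (sum 8, leaving 1 seat).
Remainders in descending order: P7 0.8849, P1 0.1105, P4 0.0047.
Largest remainder: P7 receives the extra seat.
P4 receives 3.

3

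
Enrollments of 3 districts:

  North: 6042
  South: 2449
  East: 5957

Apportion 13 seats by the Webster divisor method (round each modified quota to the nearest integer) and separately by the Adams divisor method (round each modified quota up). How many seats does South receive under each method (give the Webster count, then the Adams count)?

2 and 3

Webster: North 6, South 2, East 5.
Adams: North 5, South 3, East 5.
South gets 2 under Webster and 3 under Adams.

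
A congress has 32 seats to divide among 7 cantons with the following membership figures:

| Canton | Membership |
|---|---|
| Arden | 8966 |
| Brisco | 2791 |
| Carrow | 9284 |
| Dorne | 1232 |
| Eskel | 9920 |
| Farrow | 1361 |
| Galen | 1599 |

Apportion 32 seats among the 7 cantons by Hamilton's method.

Arden=8, Brisco=3, Carrow=8, Dorne=1, Eskel=9, Farrow=1, Galen=2

Total 35153; standard divisor 35153/32 ≈ 1098.531.
Standard quotas: Arden 8.1618, Brisco 2.5407, Carrow 8.4513, Dorne 1.1215, Eskel 9.0302, Farrow 1.2389, Galen 1.4556.
Lower quotas: Arden 8, Brisco 2, Carrow 8, Dorne 1, Eskel 9, Farrow 1, Galen 1 (sum 30, leaving 2 seats).
Remainders in descending order: Brisco 0.5407, Galen 0.4556, Carrow 0.4513, Farrow 0.2389, Arden 0.1618, Dorne 0.1215, Eskel 0.0302.
The surplus seats go to Brisco, Galen.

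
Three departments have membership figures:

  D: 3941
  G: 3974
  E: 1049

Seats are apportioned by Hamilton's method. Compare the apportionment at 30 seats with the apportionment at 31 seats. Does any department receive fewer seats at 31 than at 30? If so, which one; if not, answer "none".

E

At 30 seats: D 13, G 13, E 4.
At 31 seats: D 14, G 14, E 3.
E drops from 4 to 3.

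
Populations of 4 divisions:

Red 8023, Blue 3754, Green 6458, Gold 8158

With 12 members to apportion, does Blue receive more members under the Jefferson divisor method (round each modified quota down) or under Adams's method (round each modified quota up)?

Adams

Jefferson: Red 4, Blue 1, Green 3, Gold 4.
Adams: Red 3, Blue 2, Green 3, Gold 4.
Blue gets 1 under Jefferson and 2 under Adams.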